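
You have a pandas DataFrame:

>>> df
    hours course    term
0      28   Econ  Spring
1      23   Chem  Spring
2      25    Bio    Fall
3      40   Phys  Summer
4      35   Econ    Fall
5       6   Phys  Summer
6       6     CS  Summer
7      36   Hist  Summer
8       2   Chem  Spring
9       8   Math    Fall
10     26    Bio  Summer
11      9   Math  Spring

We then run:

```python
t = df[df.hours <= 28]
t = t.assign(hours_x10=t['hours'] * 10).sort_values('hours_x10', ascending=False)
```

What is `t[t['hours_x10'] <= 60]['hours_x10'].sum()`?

filter rows where hours <= 28:
    hours course    term
0      28   Econ  Spring
1      23   Chem  Spring
2      25    Bio    Fall
5       6   Phys  Summer
6       6     CS  Summer
8       2   Chem  Spring
9       8   Math    Fall
10     26    Bio  Summer
11      9   Math  Spring
add column hours_x10 = t['hours'] * 10:
    hours course    term  hours_x10
0      28   Econ  Spring        280
1      23   Chem  Spring        230
2      25    Bio    Fall        250
5       6   Phys  Summer         60
6       6     CS  Summer         60
8       2   Chem  Spring         20
9       8   Math    Fall         80
10     26    Bio  Summer        260
11      9   Math  Spring         90
sort by hours_x10 descending:
    hours course    term  hours_x10
0      28   Econ  Spring        280
10     26    Bio  Summer        260
2      25    Bio    Fall        250
1      23   Chem  Spring        230
11      9   Math  Spring         90
9       8   Math    Fall         80
5       6   Phys  Summer         60
6       6     CS  Summer         60
8       2   Chem  Spring         20
filter rows where hours_x10 <= 60:
   hours course    term  hours_x10
5      6   Phys  Summer         60
6      6     CS  Summer         60
8      2   Chem  Spring         20

140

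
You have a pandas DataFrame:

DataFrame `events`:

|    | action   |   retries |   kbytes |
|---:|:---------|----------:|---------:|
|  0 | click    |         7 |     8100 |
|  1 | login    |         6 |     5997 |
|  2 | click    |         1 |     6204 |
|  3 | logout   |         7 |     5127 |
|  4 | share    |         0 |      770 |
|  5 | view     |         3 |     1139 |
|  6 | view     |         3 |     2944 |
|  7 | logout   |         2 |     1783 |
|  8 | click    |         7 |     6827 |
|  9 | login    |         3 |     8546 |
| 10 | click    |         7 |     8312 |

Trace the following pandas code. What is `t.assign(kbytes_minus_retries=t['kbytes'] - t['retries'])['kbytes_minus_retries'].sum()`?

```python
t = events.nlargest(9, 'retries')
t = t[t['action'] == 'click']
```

23218

take 9 rows with largest retries:
    action  retries  kbytes
0    click        7    8100
3   logout        7    5127
8    click        7    6827
10   click        7    8312
1    login        6    5997
5     view        3    1139
6     view        3    2944
9    login        3    8546
7   logout        2    1783
filter rows where action == 'click':
   action  retries  kbytes
0   click        7    8100
8   click        7    6827
10  click        7    8312
add column kbytes_minus_retries = t['kbytes'] - t['retries']:
   action  retries  kbytes  kbytes_minus_retries
0   click        7    8100                  8093
8   click        7    6827                  6820
10  click        7    8312                  8305
Finally, sum of column 'kbytes_minus_retries' = 23218.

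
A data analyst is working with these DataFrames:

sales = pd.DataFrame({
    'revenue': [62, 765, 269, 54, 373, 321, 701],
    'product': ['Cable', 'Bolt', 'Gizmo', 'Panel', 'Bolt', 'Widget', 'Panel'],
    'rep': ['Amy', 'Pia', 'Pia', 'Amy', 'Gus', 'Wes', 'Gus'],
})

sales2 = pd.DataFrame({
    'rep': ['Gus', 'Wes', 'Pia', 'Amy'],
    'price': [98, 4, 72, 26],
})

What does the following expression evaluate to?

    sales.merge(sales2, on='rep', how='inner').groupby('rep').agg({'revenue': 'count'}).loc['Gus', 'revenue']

merge on 'rep' (how='inner') → 7 rows:
   revenue product  rep  price
0       62   Cable  Amy     26
1      765    Bolt  Pia     72
2      269   Gizmo  Pia     72
3       54   Panel  Amy     26
4      373    Bolt  Gus     98
5      321  Widget  Wes      4
6      701   Panel  Gus     98
group by rep, count of revenue:
     revenue
rep         
Amy        2
Gus        2
Pia        2
Wes        1
Hence 2.

2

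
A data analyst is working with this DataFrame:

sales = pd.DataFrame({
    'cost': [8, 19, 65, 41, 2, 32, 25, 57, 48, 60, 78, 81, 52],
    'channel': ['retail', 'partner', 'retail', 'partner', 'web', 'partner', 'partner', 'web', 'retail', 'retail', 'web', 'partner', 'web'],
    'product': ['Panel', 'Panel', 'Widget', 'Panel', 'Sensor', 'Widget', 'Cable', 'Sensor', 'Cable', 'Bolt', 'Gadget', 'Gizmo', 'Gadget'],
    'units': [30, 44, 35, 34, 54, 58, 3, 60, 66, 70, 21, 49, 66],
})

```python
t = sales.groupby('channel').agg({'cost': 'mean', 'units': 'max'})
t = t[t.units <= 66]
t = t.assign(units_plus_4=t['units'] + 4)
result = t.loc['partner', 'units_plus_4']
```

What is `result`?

62

group by channel: mean(cost), max(units):
          cost  units
channel              
partner  39.60     58
retail   45.25     70
web      47.25     66
filter rows where units <= 66:
          cost  units
channel              
partner  39.60     58
web      47.25     66
add column units_plus_4 = t['units'] + 4:
          cost  units  units_plus_4
channel                            
partner  39.60     58            62
web      47.25     66            70
The value at row 'partner', column 'units_plus_4' is 62.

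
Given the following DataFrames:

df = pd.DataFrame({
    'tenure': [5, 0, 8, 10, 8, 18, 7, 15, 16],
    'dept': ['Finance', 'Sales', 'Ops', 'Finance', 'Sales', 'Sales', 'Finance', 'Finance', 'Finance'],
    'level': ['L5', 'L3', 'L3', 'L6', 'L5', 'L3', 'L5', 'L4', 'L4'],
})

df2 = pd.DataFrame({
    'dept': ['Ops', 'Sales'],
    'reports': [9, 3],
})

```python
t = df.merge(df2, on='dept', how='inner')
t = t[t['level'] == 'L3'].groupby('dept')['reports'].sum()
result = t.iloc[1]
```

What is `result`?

merge on 'dept' (how='inner') → 4 rows:
   tenure   dept level  reports
0       0  Sales    L3        3
1       8    Ops    L3        9
2       8  Sales    L5        3
3      18  Sales    L3        3
filter rows where level == 'L3':
   tenure   dept level  reports
0       0  Sales    L3        3
1       8    Ops    L3        9
3      18  Sales    L3        3
group by dept, sum of reports:
dept
Ops      9
Sales    6
Name: reports, dtype: int64
Hence 6.

6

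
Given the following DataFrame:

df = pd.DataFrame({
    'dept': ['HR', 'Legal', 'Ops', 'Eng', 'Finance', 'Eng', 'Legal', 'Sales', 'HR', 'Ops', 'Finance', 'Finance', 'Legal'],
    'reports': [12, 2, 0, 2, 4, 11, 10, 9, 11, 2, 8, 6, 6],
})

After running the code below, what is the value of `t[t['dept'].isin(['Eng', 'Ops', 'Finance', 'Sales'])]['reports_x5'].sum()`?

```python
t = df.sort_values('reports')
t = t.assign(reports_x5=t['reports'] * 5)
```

sort by reports:
       dept  reports
2       Ops        0
1     Legal        2
3       Eng        2
9       Ops        2
4   Finance        4
11  Finance        6
12    Legal        6
10  Finance        8
7     Sales        9
6     Legal       10
5       Eng       11
8        HR       11
0        HR       12
add column reports_x5 = t['reports'] * 5:
       dept  reports  reports_x5
2       Ops        0           0
1     Legal        2          10
3       Eng        2          10
9       Ops        2          10
4   Finance        4          20
11  Finance        6          30
12    Legal        6          30
10  Finance        8          40
7     Sales        9          45
6     Legal       10          50
5       Eng       11          55
8        HR       11          55
0        HR       12          60
filter rows where dept in ['Eng', 'Ops', 'Finance', 'Sales']:
       dept  reports  reports_x5
2       Ops        0           0
3       Eng        2          10
9       Ops        2          10
4   Finance        4          20
11  Finance        6          30
10  Finance        8          40
7     Sales        9          45
5       Eng       11          55
Then the sum of column 'reports_x5': 210

210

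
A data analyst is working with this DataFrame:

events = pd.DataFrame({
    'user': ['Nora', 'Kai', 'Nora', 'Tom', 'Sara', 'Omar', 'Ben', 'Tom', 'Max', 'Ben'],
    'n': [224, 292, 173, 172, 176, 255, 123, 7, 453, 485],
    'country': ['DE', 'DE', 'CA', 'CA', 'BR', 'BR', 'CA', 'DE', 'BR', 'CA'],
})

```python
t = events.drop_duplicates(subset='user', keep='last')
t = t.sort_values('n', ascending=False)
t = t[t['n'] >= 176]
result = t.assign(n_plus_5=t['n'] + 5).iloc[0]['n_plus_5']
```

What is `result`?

490

drop duplicate user (keep=last):
   user    n country
1   Kai  292      DE
2  Nora  173      CA
4  Sara  176      BR
5  Omar  255      BR
7   Tom    7      DE
8   Max  453      BR
9   Ben  485      CA
sort by n descending:
   user    n country
9   Ben  485      CA
8   Max  453      BR
1   Kai  292      DE
5  Omar  255      BR
4  Sara  176      BR
2  Nora  173      CA
7   Tom    7      DE
filter rows where n >= 176:
   user    n country
9   Ben  485      CA
8   Max  453      BR
1   Kai  292      DE
5  Omar  255      BR
4  Sara  176      BR
add column n_plus_5 = t['n'] + 5:
   user    n country  n_plus_5
9   Ben  485      CA       490
8   Max  453      BR       458
1   Kai  292      DE       297
5  Omar  255      BR       260
4  Sara  176      BR       181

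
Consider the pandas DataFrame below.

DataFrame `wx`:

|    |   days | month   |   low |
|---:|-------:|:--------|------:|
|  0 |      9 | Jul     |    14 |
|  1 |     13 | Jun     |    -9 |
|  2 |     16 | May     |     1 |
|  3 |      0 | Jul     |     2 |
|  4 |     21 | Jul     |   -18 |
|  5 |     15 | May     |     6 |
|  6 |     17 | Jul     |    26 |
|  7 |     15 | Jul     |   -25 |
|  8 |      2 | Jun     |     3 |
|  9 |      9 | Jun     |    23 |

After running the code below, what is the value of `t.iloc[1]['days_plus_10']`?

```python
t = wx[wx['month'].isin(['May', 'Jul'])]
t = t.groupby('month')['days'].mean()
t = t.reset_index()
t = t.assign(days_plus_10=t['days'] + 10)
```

filter rows where month in ['May', 'Jul']:
   days month  low
0     9   Jul   14
2    16   May    1
3     0   Jul    2
4    21   Jul  -18
5    15   May    6
6    17   Jul   26
7    15   Jul  -25
group by month, mean of days:
month
Jul    12.4
May    15.5
Name: days, dtype: float64
reset_index():
  month  days
0   Jul  12.4
1   May  15.5
add column days_plus_10 = t['days'] + 10:
  month  days  days_plus_10
0   Jul  12.4          22.4
1   May  15.5          25.5

25.5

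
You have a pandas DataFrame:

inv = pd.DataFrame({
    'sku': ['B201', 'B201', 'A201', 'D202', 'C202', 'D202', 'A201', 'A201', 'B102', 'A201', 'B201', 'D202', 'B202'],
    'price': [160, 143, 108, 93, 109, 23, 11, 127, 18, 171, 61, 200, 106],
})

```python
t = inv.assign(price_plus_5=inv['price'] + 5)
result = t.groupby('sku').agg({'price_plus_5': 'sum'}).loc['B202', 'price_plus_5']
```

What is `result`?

add column price_plus_5 = inv['price'] + 5:
     sku  price  price_plus_5
0   B201    160           165
1   B201    143           148
2   A201    108           113
3   D202     93            98
4   C202    109           114
5   D202     23            28
6   A201     11            16
7   A201    127           132
8   B102     18            23
9   A201    171           176
10  B201     61            66
11  D202    200           205
12  B202    106           111
group by sku, sum of price_plus_5:
      price_plus_5
sku               
A201           437
B102            23
B201           379
B202           111
C202           114
D202           331
Then the value at row 'B202', column 'price_plus_5': 111

111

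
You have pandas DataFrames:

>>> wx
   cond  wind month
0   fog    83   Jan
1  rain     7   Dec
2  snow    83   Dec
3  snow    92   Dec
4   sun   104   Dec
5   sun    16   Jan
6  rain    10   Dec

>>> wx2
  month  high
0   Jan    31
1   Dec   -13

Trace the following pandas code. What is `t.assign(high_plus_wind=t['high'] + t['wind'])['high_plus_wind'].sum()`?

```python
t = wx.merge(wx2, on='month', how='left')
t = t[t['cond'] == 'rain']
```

merge on 'month' (how='left') → 7 rows:
   cond  wind month  high
0   fog    83   Jan    31
1  rain     7   Dec   -13
2  snow    83   Dec   -13
3  snow    92   Dec   -13
4   sun   104   Dec   -13
5   sun    16   Jan    31
6  rain    10   Dec   -13
filter rows where cond == 'rain':
   cond  wind month  high
1  rain     7   Dec   -13
6  rain    10   Dec   -13
add column high_plus_wind = t['high'] + t['wind']:
   cond  wind month  high  high_plus_wind
1  rain     7   Dec   -13              -6
6  rain    10   Dec   -13              -3
The sum of column 'high_plus_wind' is -9.

-9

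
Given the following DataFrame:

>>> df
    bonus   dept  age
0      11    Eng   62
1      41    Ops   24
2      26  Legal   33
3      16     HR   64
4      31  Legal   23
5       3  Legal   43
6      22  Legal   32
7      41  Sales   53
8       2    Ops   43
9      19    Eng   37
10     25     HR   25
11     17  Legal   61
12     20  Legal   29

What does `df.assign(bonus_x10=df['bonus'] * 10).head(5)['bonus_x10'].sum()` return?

1250

add column bonus_x10 = df['bonus'] * 10:
    bonus   dept  age  bonus_x10
0      11    Eng   62        110
1      41    Ops   24        410
2      26  Legal   33        260
3      16     HR   64        160
4      31  Legal   23        310
5       3  Legal   43         30
6      22  Legal   32        220
7      41  Sales   53        410
8       2    Ops   43         20
9      19    Eng   37        190
10     25     HR   25        250
11     17  Legal   61        170
12     20  Legal   29        200
take first 5 rows:
   bonus   dept  age  bonus_x10
0     11    Eng   62        110
1     41    Ops   24        410
2     26  Legal   33        260
3     16     HR   64        160
4     31  Legal   23        310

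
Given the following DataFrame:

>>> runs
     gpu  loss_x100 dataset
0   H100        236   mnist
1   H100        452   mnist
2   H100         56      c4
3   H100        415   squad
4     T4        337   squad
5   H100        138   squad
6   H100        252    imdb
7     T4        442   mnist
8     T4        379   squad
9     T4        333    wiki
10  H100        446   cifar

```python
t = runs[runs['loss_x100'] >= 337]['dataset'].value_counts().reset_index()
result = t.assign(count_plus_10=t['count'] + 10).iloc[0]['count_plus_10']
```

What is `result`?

13

filter rows where loss_x100 >= 337:
     gpu  loss_x100 dataset
1   H100        452   mnist
3   H100        415   squad
4     T4        337   squad
7     T4        442   mnist
8     T4        379   squad
10  H100        446   cifar
value_counts of dataset:
dataset
squad    3
mnist    2
cifar    1
Name: count, dtype: int64
reset_index():
  dataset  count
0   squad      3
1   mnist      2
2   cifar      1
add column count_plus_10 = t['count'] + 10:
  dataset  count  count_plus_10
0   squad      3             13
1   mnist      2             12
2   cifar      1             11
Finally, value at position 0, column 'count_plus_10' = 13.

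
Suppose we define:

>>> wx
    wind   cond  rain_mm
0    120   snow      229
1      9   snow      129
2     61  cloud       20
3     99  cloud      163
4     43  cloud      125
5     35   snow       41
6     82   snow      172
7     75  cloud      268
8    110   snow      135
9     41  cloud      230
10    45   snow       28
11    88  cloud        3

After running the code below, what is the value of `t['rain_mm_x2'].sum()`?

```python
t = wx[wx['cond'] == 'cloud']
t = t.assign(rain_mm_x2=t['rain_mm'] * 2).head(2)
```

filter rows where cond == 'cloud':
    wind   cond  rain_mm
2     61  cloud       20
3     99  cloud      163
4     43  cloud      125
7     75  cloud      268
9     41  cloud      230
11    88  cloud        3
add column rain_mm_x2 = t['rain_mm'] * 2:
    wind   cond  rain_mm  rain_mm_x2
2     61  cloud       20          40
3     99  cloud      163         326
4     43  cloud      125         250
7     75  cloud      268         536
9     41  cloud      230         460
11    88  cloud        3           6
take first 2 rows:
   wind   cond  rain_mm  rain_mm_x2
2    61  cloud       20          40
3    99  cloud      163         326

366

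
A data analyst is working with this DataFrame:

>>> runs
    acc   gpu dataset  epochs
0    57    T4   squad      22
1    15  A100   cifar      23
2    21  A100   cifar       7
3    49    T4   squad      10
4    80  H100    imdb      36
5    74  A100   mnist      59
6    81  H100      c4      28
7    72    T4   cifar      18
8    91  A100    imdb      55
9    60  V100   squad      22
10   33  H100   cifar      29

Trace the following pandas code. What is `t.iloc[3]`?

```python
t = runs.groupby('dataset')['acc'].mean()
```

74.0

group by dataset, mean of acc:
dataset
c4       81.000000
cifar    35.250000
imdb     85.500000
mnist    74.000000
squad    55.333333
Name: acc, dtype: float64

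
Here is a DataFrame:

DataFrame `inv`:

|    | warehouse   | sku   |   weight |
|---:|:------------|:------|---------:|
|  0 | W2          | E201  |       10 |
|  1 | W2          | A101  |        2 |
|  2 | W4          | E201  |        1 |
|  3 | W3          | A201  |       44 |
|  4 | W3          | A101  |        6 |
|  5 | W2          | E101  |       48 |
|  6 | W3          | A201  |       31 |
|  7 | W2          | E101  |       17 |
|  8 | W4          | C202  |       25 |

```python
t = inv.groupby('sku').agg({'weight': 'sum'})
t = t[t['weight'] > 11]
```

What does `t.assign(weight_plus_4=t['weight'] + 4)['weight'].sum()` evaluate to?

165

group by sku, sum of weight:
      weight
sku         
A101       8
A201      75
C202      25
E101      65
E201      11
filter rows where weight > 11:
      weight
sku         
A201      75
C202      25
E101      65
add column weight_plus_4 = t['weight'] + 4:
      weight  weight_plus_4
sku                        
A201      75             79
C202      25             29
E101      65             69
Taking the sum of column 'weight' gives 165.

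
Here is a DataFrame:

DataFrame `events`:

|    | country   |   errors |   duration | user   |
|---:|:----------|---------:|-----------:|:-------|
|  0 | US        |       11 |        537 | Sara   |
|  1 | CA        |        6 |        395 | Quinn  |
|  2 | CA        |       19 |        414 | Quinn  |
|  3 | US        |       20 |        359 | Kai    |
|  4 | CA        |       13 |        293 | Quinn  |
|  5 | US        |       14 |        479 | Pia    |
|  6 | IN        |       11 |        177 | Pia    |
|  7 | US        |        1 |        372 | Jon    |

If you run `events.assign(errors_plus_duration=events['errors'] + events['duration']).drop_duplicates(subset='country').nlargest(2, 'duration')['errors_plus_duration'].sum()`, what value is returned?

add column errors_plus_duration = events['errors'] + events['duration']:
  country  errors  duration   user  errors_plus_duration
0      US      11       537   Sara                   548
1      CA       6       395  Quinn                   401
2      CA      19       414  Quinn                   433
3      US      20       359    Kai                   379
4      CA      13       293  Quinn                   306
5      US      14       479    Pia                   493
6      IN      11       177    Pia                   188
7      US       1       372    Jon                   373
drop duplicate country (keep=first):
  country  errors  duration   user  errors_plus_duration
0      US      11       537   Sara                   548
1      CA       6       395  Quinn                   401
6      IN      11       177    Pia                   188
take 2 rows with largest duration:
  country  errors  duration   user  errors_plus_duration
0      US      11       537   Sara                   548
1      CA       6       395  Quinn                   401
Then the sum of column 'errors_plus_duration': 949

949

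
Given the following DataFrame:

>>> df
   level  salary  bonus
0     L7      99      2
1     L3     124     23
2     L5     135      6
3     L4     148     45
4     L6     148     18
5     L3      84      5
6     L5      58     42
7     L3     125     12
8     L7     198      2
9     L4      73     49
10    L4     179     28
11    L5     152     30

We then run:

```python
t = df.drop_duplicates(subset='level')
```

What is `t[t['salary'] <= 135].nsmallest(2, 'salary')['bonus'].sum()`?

25

drop duplicate level (keep=first):
  level  salary  bonus
0    L7      99      2
1    L3     124     23
2    L5     135      6
3    L4     148     45
4    L6     148     18
filter rows where salary <= 135:
  level  salary  bonus
0    L7      99      2
1    L3     124     23
2    L5     135      6
take 2 rows with smallest salary:
  level  salary  bonus
0    L7      99      2
1    L3     124     23
Then the sum of column 'bonus': 25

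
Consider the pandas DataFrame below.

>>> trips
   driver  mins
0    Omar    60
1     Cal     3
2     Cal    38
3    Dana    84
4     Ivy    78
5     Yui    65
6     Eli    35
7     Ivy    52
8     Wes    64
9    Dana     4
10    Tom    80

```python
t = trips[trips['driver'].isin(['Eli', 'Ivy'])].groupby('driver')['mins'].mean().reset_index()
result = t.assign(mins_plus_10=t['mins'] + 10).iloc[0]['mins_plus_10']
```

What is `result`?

45.0

filter rows where driver in ['Eli', 'Ivy']:
  driver  mins
4    Ivy    78
6    Eli    35
7    Ivy    52
group by driver, mean of mins:
driver
Eli    35.0
Ivy    65.0
Name: mins, dtype: float64
reset_index():
  driver  mins
0    Eli  35.0
1    Ivy  65.0
add column mins_plus_10 = t['mins'] + 10:
  driver  mins  mins_plus_10
0    Eli  35.0          45.0
1    Ivy  65.0          75.0
Finally, value at position 0, column 'mins_plus_10' = 45.0.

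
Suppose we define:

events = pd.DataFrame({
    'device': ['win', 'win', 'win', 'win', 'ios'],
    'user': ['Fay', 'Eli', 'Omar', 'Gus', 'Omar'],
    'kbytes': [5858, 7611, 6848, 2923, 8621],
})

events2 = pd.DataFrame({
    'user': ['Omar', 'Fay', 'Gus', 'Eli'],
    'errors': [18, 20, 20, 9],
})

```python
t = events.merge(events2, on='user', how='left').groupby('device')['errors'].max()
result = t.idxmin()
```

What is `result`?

ios

merge on 'user' (how='left') → 5 rows:
  device  user  kbytes  errors
0    win   Fay    5858      20
1    win   Eli    7611       9
2    win  Omar    6848      18
3    win   Gus    2923      20
4    ios  Omar    8621      18
group by device, max of errors:
device
ios    18
win    20
Name: errors, dtype: int64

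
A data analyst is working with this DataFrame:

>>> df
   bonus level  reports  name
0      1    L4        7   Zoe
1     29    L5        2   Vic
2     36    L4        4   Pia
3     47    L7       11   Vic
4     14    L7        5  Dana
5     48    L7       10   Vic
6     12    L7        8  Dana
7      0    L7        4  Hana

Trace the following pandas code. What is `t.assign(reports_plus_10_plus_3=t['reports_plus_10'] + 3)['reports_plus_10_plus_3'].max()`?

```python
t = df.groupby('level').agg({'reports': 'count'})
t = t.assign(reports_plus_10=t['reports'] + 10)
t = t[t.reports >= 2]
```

group by level, count of reports:
       reports
level         
L4           2
L5           1
L7           5
add column reports_plus_10 = t['reports'] + 10:
       reports  reports_plus_10
level                          
L4           2               12
L5           1               11
L7           5               15
filter rows where reports >= 2:
       reports  reports_plus_10
level                          
L4           2               12
L7           5               15
add column reports_plus_10_plus_3 = t['reports_plus_10'] + 3:
       reports  reports_plus_10  reports_plus_10_plus_3
level                                                  
L4           2               12                      15
L7           5               15                      18
Finally, max of column 'reports_plus_10_plus_3' = 18.

18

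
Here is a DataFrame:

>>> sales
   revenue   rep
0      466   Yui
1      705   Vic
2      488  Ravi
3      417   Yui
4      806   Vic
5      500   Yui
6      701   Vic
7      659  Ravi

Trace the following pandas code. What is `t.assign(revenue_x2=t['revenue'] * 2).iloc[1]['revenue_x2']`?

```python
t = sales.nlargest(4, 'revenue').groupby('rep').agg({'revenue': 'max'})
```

1612

take 4 rows with largest revenue:
   revenue   rep
4      806   Vic
1      705   Vic
6      701   Vic
7      659  Ravi
group by rep, max of revenue:
      revenue
rep          
Ravi      659
Vic       806
add column revenue_x2 = t['revenue'] * 2:
      revenue  revenue_x2
rep                      
Ravi      659        1318
Vic       806        1612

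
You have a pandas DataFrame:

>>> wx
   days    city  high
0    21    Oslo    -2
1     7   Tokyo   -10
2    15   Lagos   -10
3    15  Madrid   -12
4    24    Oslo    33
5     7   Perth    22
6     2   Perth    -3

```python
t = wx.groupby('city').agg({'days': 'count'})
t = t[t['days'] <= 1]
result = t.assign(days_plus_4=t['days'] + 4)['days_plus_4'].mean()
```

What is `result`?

group by city, count of days:
        days
city        
Lagos      1
Madrid     1
Oslo       2
Perth      2
Tokyo      1
filter rows where days <= 1:
        days
city        
Lagos      1
Madrid     1
Tokyo      1
add column days_plus_4 = t['days'] + 4:
        days  days_plus_4
city                     
Lagos      1            5
Madrid     1            5
Tokyo      1            5

5.0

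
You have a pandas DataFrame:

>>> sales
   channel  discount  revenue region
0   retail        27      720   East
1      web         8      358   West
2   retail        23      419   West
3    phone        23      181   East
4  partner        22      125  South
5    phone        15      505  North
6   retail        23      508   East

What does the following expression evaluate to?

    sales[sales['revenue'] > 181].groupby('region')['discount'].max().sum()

65

filter rows where revenue > 181:
  channel  discount  revenue region
0  retail        27      720   East
1     web         8      358   West
2  retail        23      419   West
5   phone        15      505  North
6  retail        23      508   East
group by region, max of discount:
region
East     27
North    15
West     23
Name: discount, dtype: int64
sum of the resulting series → 65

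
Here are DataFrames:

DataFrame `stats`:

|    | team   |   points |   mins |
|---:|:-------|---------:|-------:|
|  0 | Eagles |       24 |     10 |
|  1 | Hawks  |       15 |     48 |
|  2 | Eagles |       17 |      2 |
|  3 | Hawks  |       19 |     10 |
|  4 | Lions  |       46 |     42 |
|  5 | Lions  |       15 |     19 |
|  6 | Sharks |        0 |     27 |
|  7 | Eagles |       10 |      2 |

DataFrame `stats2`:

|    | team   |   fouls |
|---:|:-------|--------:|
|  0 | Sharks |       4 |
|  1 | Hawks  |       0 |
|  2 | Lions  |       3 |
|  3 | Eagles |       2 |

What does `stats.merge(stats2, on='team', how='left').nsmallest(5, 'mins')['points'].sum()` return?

85

merge on 'team' (how='left') → 8 rows:
     team  points  mins  fouls
0  Eagles      24    10      2
1   Hawks      15    48      0
2  Eagles      17     2      2
3   Hawks      19    10      0
4   Lions      46    42      3
5   Lions      15    19      3
6  Sharks       0    27      4
7  Eagles      10     2      2
take 5 rows with smallest mins:
     team  points  mins  fouls
2  Eagles      17     2      2
7  Eagles      10     2      2
0  Eagles      24    10      2
3   Hawks      19    10      0
5   Lions      15    19      3
Finally, sum of column 'points' = 85.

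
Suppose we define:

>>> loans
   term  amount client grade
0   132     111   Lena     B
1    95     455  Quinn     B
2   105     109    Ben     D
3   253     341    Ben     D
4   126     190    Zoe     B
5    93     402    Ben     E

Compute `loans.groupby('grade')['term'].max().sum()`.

group by grade, max of term:
grade
B    132
D    253
E     93
Name: term, dtype: int64

478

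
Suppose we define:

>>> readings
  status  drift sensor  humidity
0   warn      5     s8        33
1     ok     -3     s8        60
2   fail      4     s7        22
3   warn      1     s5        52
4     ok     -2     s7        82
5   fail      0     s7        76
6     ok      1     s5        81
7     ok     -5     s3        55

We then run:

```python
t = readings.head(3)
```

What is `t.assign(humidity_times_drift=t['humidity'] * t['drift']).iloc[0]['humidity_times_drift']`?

165

take first 3 rows:
  status  drift sensor  humidity
0   warn      5     s8        33
1     ok     -3     s8        60
2   fail      4     s7        22
add column humidity_times_drift = t['humidity'] * t['drift']:
  status  drift sensor  humidity  humidity_times_drift
0   warn      5     s8        33                   165
1     ok     -3     s8        60                  -180
2   fail      4     s7        22                    88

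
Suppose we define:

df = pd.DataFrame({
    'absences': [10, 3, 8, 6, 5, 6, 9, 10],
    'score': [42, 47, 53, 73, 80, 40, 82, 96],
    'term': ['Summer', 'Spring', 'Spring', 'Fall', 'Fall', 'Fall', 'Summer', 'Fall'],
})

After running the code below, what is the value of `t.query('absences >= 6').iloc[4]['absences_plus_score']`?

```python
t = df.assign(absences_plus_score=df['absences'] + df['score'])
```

91

add column absences_plus_score = df['absences'] + df['score']:
   absences  score    term  absences_plus_score
0        10     42  Summer                   52
1         3     47  Spring                   50
2         8     53  Spring                   61
3         6     73    Fall                   79
4         5     80    Fall                   85
5         6     40    Fall                   46
6         9     82  Summer                   91
7        10     96    Fall                  106
filter rows where absences >= 6:
   absences  score    term  absences_plus_score
0        10     42  Summer                   52
2         8     53  Spring                   61
3         6     73    Fall                   79
5         6     40    Fall                   46
6         9     82  Summer                   91
7        10     96    Fall                  106
The value at position 4, column 'absences_plus_score' is 91.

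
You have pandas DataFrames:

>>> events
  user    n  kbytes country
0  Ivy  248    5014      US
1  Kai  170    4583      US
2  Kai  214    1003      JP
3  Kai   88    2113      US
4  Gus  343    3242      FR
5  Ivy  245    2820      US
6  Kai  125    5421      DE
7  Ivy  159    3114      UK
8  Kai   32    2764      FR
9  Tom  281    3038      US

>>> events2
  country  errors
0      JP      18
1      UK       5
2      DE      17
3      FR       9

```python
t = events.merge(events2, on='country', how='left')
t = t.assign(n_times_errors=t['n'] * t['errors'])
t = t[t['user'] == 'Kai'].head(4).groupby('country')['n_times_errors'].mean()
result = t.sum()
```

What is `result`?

5977.0

merge on 'country' (how='left') → 10 rows:
  user    n  kbytes country  errors
0  Ivy  248    5014      US     NaN
1  Kai  170    4583      US     NaN
2  Kai  214    1003      JP    18.0
3  Kai   88    2113      US     NaN
4  Gus  343    3242      FR     9.0
5  Ivy  245    2820      US     NaN
6  Kai  125    5421      DE    17.0
7  Ivy  159    3114      UK     5.0
8  Kai   32    2764      FR     9.0
9  Tom  281    3038      US     NaN
add column n_times_errors = t['n'] * t['errors']:
  user    n  kbytes country  errors  n_times_errors
0  Ivy  248    5014      US     NaN             NaN
1  Kai  170    4583      US     NaN             NaN
2  Kai  214    1003      JP    18.0          3852.0
3  Kai   88    2113      US     NaN             NaN
4  Gus  343    3242      FR     9.0          3087.0
5  Ivy  245    2820      US     NaN             NaN
6  Kai  125    5421      DE    17.0          2125.0
7  Ivy  159    3114      UK     5.0           795.0
8  Kai   32    2764      FR     9.0           288.0
9  Tom  281    3038      US     NaN             NaN
filter rows where user == 'Kai':
  user    n  kbytes country  errors  n_times_errors
1  Kai  170    4583      US     NaN             NaN
2  Kai  214    1003      JP    18.0          3852.0
3  Kai   88    2113      US     NaN             NaN
6  Kai  125    5421      DE    17.0          2125.0
8  Kai   32    2764      FR     9.0           288.0
take first 4 rows:
  user    n  kbytes country  errors  n_times_errors
1  Kai  170    4583      US     NaN             NaN
2  Kai  214    1003      JP    18.0          3852.0
3  Kai   88    2113      US     NaN             NaN
6  Kai  125    5421      DE    17.0          2125.0
group by country, mean of n_times_errors:
country
DE    2125.0
JP    3852.0
US       NaN
Name: n_times_errors, dtype: float64
Then the sum of the resulting series: 5977.0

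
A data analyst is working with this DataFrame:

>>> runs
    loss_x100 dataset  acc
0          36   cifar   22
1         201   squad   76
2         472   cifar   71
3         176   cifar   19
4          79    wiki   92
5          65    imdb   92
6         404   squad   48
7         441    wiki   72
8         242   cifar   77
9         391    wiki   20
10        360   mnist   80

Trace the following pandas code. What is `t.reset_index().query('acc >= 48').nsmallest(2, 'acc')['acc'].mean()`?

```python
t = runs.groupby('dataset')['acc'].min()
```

64.0

group by dataset, min of acc:
dataset
cifar    19
imdb     92
mnist    80
squad    48
wiki     20
Name: acc, dtype: int64
reset_index():
  dataset  acc
0   cifar   19
1    imdb   92
2   mnist   80
3   squad   48
4    wiki   20
filter rows where acc >= 48:
  dataset  acc
1    imdb   92
2   mnist   80
3   squad   48
take 2 rows with smallest acc:
  dataset  acc
3   squad   48
2   mnist   80
So mean() = 64.0.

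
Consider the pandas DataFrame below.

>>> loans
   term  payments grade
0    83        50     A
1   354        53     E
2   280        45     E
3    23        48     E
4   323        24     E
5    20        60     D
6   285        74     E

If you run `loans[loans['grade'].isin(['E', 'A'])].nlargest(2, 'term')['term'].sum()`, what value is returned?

677

filter rows where grade in ['E', 'A']:
   term  payments grade
0    83        50     A
1   354        53     E
2   280        45     E
3    23        48     E
4   323        24     E
6   285        74     E
take 2 rows with largest term:
   term  payments grade
1   354        53     E
4   323        24     E
The sum of column 'term' is 677.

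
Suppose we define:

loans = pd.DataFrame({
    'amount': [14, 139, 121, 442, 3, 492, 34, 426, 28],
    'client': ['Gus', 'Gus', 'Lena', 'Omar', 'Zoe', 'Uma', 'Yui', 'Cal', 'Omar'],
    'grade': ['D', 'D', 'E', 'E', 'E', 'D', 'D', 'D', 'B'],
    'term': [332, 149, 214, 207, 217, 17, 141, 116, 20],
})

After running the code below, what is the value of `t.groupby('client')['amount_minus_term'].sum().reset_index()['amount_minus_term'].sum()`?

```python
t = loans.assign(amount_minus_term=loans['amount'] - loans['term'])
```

add column amount_minus_term = loans['amount'] - loans['term']:
   amount client grade  term  amount_minus_term
0      14    Gus     D   332               -318
1     139    Gus     D   149                -10
2     121   Lena     E   214                -93
3     442   Omar     E   207                235
4       3    Zoe     E   217               -214
5     492    Uma     D    17                475
6      34    Yui     D   141               -107
7     426    Cal     D   116                310
8      28   Omar     B    20                  8
group by client, sum of amount_minus_term:
client
Cal     310
Gus    -328
Lena    -93
Omar    243
Uma     475
Yui    -107
Zoe    -214
Name: amount_minus_term, dtype: int64
reset_index():
  client  amount_minus_term
0    Cal                310
1    Gus               -328
2   Lena                -93
3   Omar                243
4    Uma                475
5    Yui               -107
6    Zoe               -214
sum of column 'amount_minus_term' → 286

286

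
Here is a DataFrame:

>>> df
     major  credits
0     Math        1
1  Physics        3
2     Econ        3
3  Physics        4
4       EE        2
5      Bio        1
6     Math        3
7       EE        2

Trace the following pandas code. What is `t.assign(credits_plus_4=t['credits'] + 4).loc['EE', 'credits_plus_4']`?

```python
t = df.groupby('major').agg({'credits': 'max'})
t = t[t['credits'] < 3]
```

6

group by major, max of credits:
         credits
major           
Bio            1
EE             2
Econ           3
Math           3
Physics        4
filter rows where credits < 3:
       credits
major         
Bio          1
EE           2
add column credits_plus_4 = t['credits'] + 4:
       credits  credits_plus_4
major                         
Bio          1               5
EE           2               6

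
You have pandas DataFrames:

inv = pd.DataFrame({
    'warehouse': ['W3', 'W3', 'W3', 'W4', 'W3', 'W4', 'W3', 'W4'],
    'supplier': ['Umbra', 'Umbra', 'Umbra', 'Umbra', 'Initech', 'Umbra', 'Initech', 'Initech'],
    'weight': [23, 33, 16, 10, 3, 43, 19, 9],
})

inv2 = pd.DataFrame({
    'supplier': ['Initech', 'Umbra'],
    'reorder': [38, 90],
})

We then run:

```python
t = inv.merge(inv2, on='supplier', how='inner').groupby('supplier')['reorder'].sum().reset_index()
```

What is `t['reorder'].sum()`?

merge on 'supplier' (how='inner') → 8 rows:
  warehouse supplier  weight  reorder
0        W3    Umbra      23       90
1        W3    Umbra      33       90
2        W3    Umbra      16       90
3        W4    Umbra      10       90
4        W3  Initech       3       38
5        W4    Umbra      43       90
6        W3  Initech      19       38
7        W4  Initech       9       38
group by supplier, sum of reorder:
supplier
Initech    114
Umbra      450
Name: reorder, dtype: int64
reset_index():
  supplier  reorder
0  Initech      114
1    Umbra      450

564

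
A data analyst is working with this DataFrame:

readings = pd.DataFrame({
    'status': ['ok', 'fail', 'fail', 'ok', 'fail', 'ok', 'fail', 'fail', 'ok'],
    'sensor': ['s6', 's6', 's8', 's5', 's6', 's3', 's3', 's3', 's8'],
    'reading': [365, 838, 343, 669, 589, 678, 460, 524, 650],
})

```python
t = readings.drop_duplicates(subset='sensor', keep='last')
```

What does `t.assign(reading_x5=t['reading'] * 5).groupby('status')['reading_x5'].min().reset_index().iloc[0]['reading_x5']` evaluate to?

2620

drop duplicate sensor (keep=last):
  status sensor  reading
3     ok     s5      669
4   fail     s6      589
7   fail     s3      524
8     ok     s8      650
add column reading_x5 = t['reading'] * 5:
  status sensor  reading  reading_x5
3     ok     s5      669        3345
4   fail     s6      589        2945
7   fail     s3      524        2620
8     ok     s8      650        3250
group by status, min of reading_x5:
status
fail    2620
ok      3250
Name: reading_x5, dtype: int64
reset_index():
  status  reading_x5
0   fail        2620
1     ok        3250
Reading off the value at position 0, column 'reading_x5', we get 2620.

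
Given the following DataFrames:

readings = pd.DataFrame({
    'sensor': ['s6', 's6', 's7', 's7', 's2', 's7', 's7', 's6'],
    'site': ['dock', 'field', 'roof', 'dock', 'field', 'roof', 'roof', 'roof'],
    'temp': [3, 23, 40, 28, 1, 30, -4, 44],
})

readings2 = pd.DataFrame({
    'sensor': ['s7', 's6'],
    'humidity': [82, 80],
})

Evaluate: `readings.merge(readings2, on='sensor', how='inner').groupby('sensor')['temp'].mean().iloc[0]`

23.3333333333

merge on 'sensor' (how='inner') → 7 rows:
  sensor   site  temp  humidity
0     s6   dock     3        80
1     s6  field    23        80
2     s7   roof    40        82
3     s7   dock    28        82
4     s7   roof    30        82
5     s7   roof    -4        82
6     s6   roof    44        80
group by sensor, mean of temp:
sensor
s6    23.333333
s7    23.500000
Name: temp, dtype: float64
Taking the value at position 0 gives 23.3333333333.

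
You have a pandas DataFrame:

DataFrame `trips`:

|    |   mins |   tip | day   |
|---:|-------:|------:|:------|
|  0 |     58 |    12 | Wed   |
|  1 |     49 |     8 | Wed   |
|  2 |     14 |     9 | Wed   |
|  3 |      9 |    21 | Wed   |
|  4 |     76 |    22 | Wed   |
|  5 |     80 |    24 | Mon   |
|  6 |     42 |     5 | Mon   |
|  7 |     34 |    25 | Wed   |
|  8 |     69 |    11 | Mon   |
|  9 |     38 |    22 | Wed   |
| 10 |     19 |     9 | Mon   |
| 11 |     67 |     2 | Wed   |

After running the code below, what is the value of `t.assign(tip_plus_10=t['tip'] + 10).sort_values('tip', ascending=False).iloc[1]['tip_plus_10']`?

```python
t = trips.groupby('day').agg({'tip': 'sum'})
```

group by day, sum of tip:
     tip
day     
Mon   49
Wed  121
add column tip_plus_10 = t['tip'] + 10:
     tip  tip_plus_10
day                  
Mon   49           59
Wed  121          131
sort by tip descending:
     tip  tip_plus_10
day                  
Wed  121          131
Mon   49           59
So iloc[1]['tip_plus_10'] = 59.

59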